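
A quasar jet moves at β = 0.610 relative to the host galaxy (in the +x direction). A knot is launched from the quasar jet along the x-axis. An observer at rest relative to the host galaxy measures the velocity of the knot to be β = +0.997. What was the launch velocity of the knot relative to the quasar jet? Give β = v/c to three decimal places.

Invert the composition law: u' = (u − v)/(1 − uv/c²).
u' = (0.997 − 0.610) / (1 − (0.997)(0.610)) = 0.3870/0.3918 = 0.9877.

β = +0.988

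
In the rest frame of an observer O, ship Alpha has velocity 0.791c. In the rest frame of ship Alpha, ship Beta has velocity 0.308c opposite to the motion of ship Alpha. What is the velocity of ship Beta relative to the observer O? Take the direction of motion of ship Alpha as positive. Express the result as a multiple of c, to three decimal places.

+0.639c

With v = 0.791 and u' = -0.308 (in units of c),
u = (u' + v)/(1 + u'v/c²):
u = (-0.308 + 0.791) / (1 + (-0.308)·0.791) = 0.4830/0.7564 = 0.6386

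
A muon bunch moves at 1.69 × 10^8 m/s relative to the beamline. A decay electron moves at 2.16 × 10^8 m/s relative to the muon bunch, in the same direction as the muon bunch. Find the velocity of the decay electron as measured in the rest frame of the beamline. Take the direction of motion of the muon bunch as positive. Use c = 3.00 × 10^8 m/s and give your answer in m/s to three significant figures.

In units of c (dividing by 3.00 × 10^8 m/s): v = 0.563, u' = 0.720.
u = (u' + v)/(1 + u'v/c²):
u = (0.720 + 0.563) / (1 + 0.720·0.563) = 1.2833/1.4056 = 0.9130
(Galilean addition would give +1.283c, exceeding c.)
Converting back: u = 0.9130 × 3.00 × 10^8 m/s.

2.74 × 10^8 m/s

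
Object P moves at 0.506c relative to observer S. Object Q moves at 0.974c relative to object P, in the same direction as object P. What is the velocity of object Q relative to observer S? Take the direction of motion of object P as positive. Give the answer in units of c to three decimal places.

With v = 0.506 and u' = 0.974 (in units of c),
u = (u' + v)/(1 + u'v/c²):
u = (0.974 + 0.506) / (1 + 0.974·0.506) = 1.4800/1.4928 = 0.9914

0.991c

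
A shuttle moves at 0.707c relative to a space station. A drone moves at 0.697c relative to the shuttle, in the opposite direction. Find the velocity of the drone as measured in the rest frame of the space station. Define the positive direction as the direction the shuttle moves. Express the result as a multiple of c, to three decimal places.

+0.020c

With v = 0.707 and u' = -0.697 (in units of c),
u = (u' + v)/(1 + u'v/c²):
u = (-0.697 + 0.707) / (1 + (-0.697)·0.707) = 0.0100/0.5072 = 0.0197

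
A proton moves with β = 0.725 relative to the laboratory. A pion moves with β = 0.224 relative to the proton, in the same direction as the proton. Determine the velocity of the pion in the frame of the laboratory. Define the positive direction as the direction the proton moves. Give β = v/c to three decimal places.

β = 0.816

With v = 0.725 and u' = 0.224 (in units of c),
u = (u' + v)/(1 + u'v/c²):
u = (0.224 + 0.725) / (1 + 0.224·0.725) = 0.9490/1.1624 = 0.8164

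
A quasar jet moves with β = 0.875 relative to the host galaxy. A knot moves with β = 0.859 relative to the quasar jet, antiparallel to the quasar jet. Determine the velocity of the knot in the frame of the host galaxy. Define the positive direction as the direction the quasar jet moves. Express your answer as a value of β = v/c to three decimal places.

With v = 0.875 and u' = -0.859 (in units of c),
u = (u' + v)/(1 + u'v/c²):
u = (-0.859 + 0.875) / (1 + (-0.859)·0.875) = 0.0160/0.2484 = 0.0644
(Galilean addition would give +0.016c.)

β = +0.064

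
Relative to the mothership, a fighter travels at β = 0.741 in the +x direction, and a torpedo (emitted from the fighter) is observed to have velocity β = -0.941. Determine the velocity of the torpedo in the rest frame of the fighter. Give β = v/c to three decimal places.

Invert the composition law: u' = (u − v)/(1 − uv/c²).
u' = (-0.941 − 0.741) / (1 − (-0.941)(0.741)) = -1.6820/1.6973 = -0.9910.

β = -0.991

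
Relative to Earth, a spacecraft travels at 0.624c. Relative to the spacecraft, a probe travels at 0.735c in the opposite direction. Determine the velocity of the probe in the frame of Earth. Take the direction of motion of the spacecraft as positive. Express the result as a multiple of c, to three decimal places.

-0.205c

With v = 0.624 and u' = -0.735 (in units of c),
u = (u' + v)/(1 + u'v/c²):
u = (-0.735 + 0.624) / (1 + (-0.735)·0.624) = -0.1110/0.5414 = -0.2050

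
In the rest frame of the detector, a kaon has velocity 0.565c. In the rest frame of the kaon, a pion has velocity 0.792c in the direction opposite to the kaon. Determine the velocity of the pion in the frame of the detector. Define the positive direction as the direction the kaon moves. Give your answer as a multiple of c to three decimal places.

-0.411c

With v = 0.565 and u' = -0.792 (in units of c),
u = (u' + v)/(1 + u'v/c²):
u = (-0.792 + 0.565) / (1 + (-0.792)·0.565) = -0.2270/0.5525 = -0.4108
(Galilean addition would give -0.227c.)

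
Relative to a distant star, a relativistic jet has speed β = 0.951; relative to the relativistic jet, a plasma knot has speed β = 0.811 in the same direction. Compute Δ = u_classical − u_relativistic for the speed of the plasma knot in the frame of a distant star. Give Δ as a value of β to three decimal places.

Galilean: u_cl = 0.811 + 0.951 = 1.7620.
Relativistic: u_rel = (0.811 + 0.951) / (1 + 0.811·0.951) = 1.7620/1.7713 = 0.9948.
Δ = 1.7620 − 0.9948 = 0.7672.
(The classical prediction exceeds c; the relativistic result does not.)

Δ = 0.767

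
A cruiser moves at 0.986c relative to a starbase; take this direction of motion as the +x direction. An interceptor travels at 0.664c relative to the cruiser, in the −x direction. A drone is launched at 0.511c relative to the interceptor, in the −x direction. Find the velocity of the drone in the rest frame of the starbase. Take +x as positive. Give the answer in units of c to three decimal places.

+0.805c

Apply u = (u' + v)/(1 + u'v/c²) successively, working outward toward the starbase.
Start: velocity of the cruiser relative to the starbase = 0.9860c.
Compose with the interceptor (u' = -0.664 in the cruiser frame): u_1 = (-0.664 + 0.986) / (1 + (-0.664)·0.986) = 0.3220/0.3453 = 0.9325.
Compose with the drone (u' = -0.511 in the interceptor frame): u_2 = (-0.511 + 0.933) / (1 + (-0.511)·0.933) = 0.4215/0.5235 = 0.8053.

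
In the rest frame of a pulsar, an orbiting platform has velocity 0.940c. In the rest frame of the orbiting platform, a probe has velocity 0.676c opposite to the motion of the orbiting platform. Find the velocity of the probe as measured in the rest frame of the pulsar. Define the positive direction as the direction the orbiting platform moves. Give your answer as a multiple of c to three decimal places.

+0.724c

With v = 0.940 and u' = -0.676 (in units of c),
u = (u' + v)/(1 + u'v/c²):
u = (-0.676 + 0.940) / (1 + (-0.676)·0.940) = 0.2640/0.3646 = 0.7242
(Galilean addition would give +0.264c.)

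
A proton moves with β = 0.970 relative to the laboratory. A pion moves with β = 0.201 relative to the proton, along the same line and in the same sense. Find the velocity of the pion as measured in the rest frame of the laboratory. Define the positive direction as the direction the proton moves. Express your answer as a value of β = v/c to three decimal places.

β = 0.980

With v = 0.970 and u' = 0.201 (in units of c),
u = (u' + v)/(1 + u'v/c²):
u = (0.201 + 0.970) / (1 + 0.201·0.970) = 1.1710/1.1950 = 0.9799
(Galilean addition would give +1.171c, exceeding c.)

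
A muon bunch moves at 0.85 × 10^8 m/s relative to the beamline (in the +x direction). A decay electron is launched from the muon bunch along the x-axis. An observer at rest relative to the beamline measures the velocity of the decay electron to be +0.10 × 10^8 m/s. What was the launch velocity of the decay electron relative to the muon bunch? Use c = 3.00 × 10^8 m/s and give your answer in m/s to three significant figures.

v = 0.283c, u = 0.033c.
Invert the composition law: u' = (u − v)/(1 − uv/c²).
u' = (0.033 − 0.283) / (1 − (0.033)(0.283)) = -0.2500/0.9906 = -0.2524.
u' = -0.2524 × 3.00 × 10^8 m/s.

-7.57 × 10^7 m/s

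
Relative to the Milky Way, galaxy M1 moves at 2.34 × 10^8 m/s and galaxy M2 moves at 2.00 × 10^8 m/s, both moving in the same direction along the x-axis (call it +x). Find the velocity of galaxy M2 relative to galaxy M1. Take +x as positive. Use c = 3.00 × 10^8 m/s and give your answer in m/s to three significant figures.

-7.08 × 10^7 m/s

β_A = 0.780, β_B = 0.667 (dividing each by c = 3.00 × 10^8 m/s).
Transform to A's frame with the inverse velocity-addition law: u' = (u − v)/(1 − uv/c²), taking u = β_B and v = β_A.
u' = (0.667 − 0.780) / (1 − (0.780)(0.667)) = -0.1133/0.4800 = -0.2361.
u' = -0.2361 × 3.00 × 10^8 m/s.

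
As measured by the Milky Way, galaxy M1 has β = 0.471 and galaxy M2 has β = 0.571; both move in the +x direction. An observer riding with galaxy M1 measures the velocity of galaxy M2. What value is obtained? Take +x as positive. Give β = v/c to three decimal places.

β = +0.137

β_A = 0.471, β_B = 0.571.
Transform to A's frame with the inverse velocity-addition law: u' = (u − v)/(1 − uv/c²), taking u = β_B and v = β_A.
u' = (0.571 − 0.471) / (1 − (0.471)(0.571)) = 0.1000/0.7311 = 0.1368.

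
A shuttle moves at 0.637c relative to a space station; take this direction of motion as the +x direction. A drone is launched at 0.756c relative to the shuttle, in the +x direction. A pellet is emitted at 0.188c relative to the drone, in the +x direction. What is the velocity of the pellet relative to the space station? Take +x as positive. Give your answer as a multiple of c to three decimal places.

Apply u = (u' + v)/(1 + u'v/c²) successively, working outward toward the space station.
Start: velocity of the shuttle relative to the space station = 0.6370c.
Compose with the drone (u' = 0.756 in the shuttle frame): u_1 = (0.756 + 0.637) / (1 + 0.756·0.637) = 1.3930/1.4816 = 0.9402.
Compose with the pellet (u' = 0.188 in the drone frame): u_2 = (0.188 + 0.940) / (1 + 0.188·0.940) = 1.1282/1.1768 = 0.9587.

0.959c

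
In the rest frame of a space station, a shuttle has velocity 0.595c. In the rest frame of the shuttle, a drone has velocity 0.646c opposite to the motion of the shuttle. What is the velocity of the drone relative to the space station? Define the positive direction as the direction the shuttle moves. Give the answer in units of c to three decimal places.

-0.083c

With v = 0.595 and u' = -0.646 (in units of c),
u = (u' + v)/(1 + u'v/c²):
u = (-0.646 + 0.595) / (1 + (-0.646)·0.595) = -0.0510/0.6156 = -0.0828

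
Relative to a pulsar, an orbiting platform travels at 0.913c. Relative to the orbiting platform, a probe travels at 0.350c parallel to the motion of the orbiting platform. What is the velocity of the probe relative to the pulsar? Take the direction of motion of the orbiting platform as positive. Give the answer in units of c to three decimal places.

With v = 0.913 and u' = 0.350 (in units of c),
u = (u' + v)/(1 + u'v/c²):
u = (0.350 + 0.913) / (1 + 0.350·0.913) = 1.2630/1.3196 = 0.9571
(Galilean addition would give +1.263c, exceeding c.)

0.957c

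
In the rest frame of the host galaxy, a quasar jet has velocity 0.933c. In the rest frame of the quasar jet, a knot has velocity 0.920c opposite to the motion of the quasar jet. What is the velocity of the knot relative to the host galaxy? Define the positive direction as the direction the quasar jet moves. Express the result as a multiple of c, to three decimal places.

With v = 0.933 and u' = -0.920 (in units of c),
u = (u' + v)/(1 + u'v/c²):
u = (-0.920 + 0.933) / (1 + (-0.920)·0.933) = 0.0130/0.1416 = 0.0918
(Galilean addition would give +0.013c.)

+0.092c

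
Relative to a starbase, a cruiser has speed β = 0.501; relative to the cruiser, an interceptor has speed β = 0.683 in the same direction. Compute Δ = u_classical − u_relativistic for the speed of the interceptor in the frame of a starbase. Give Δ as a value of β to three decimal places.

Galilean: u_cl = 0.683 + 0.501 = 1.1840.
Relativistic: u_rel = (0.683 + 0.501) / (1 + 0.683·0.501) = 1.1840/1.3422 = 0.8821.
Δ = 1.1840 − 0.8821 = 0.3019.
(The classical prediction exceeds c; the relativistic result does not.)

Δ = 0.302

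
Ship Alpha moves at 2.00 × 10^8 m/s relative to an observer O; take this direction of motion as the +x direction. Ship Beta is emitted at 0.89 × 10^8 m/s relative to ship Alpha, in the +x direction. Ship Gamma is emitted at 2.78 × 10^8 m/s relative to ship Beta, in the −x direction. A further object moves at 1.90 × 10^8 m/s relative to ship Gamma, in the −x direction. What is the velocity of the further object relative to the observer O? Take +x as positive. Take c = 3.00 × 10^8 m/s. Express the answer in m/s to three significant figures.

Apply u = (u' + v)/(1 + u'v/c²) successively, working outward toward the observer O.
(Dividing each given speed by c = 3.00 × 10^8 m/s to work in units of c.)
Start: velocity of ship Alpha relative to the observer O = 0.6667c.
Compose with ship Beta (u' = 0.297 in ship Alpha frame): u_1 = (0.297 + 0.667) / (1 + 0.297·0.667) = 0.9633/1.1978 = 0.8043.
Compose with ship Gamma (u' = -0.927 in ship Beta frame): u_2 = (-0.927 + 0.804) / (1 + (-0.927)·0.804) = -0.1224/0.2547 = -0.4805.
Compose with the further object (u' = -0.633 in ship Gamma frame): u_3 = (-0.633 + (-0.481)) / (1 + (-0.633)·(-0.481)) = -1.1139/1.3043 = -0.8540.
So u = -0.8540 × 3.00 × 10^8 m/s.

-2.56 × 10^8 m/s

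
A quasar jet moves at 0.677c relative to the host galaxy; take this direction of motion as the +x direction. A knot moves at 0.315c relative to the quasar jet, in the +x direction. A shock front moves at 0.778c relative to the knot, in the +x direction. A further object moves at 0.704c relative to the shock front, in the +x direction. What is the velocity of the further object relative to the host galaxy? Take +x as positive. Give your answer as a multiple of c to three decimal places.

0.996c

Apply u = (u' + v)/(1 + u'v/c²) successively, working outward toward the host galaxy.
Start: velocity of the quasar jet relative to the host galaxy = 0.6770c.
Compose with the knot (u' = 0.315 in the quasar jet frame): u_1 = (0.315 + 0.677) / (1 + 0.315·0.677) = 0.9920/1.2133 = 0.8176.
Compose with the shock front (u' = 0.778 in the knot frame): u_2 = (0.778 + 0.818) / (1 + 0.778·0.818) = 1.5956/1.6361 = 0.9753.
Compose with the further object (u' = 0.704 in the shock front frame): u_3 = (0.704 + 0.975) / (1 + 0.704·0.975) = 1.6793/1.6866 = 0.9957.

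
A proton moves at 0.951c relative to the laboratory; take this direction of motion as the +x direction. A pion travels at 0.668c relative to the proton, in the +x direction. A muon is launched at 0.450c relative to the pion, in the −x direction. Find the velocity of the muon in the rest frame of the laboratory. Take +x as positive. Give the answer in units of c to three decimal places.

Apply u = (u' + v)/(1 + u'v/c²) successively, working outward toward the laboratory.
Start: velocity of the proton relative to the laboratory = 0.9510c.
Compose with the pion (u' = 0.668 in the proton frame): u_1 = (0.668 + 0.951) / (1 + 0.668·0.951) = 1.6190/1.6353 = 0.9901.
Compose with the muon (u' = -0.450 in the pion frame): u_2 = (-0.450 + 0.990) / (1 + (-0.450)·0.990) = 0.5401/0.5545 = 0.9740.

+0.974c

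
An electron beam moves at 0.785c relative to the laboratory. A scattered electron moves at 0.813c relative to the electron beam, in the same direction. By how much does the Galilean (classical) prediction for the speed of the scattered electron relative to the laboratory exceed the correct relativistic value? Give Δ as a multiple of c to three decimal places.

Galilean: u_cl = 0.813 + 0.785 = 1.5980.
Relativistic: u_rel = (0.813 + 0.785) / (1 + 0.813·0.785) = 1.5980/1.6382 = 0.9755.
Δ = 1.5980 − 0.9755 = 0.6225.
(The classical prediction exceeds c; the relativistic result does not.)

Δ = 0.623c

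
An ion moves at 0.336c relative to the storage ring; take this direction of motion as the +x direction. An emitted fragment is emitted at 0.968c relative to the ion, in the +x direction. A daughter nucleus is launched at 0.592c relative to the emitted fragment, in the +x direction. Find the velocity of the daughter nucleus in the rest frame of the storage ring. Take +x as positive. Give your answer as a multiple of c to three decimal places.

Apply u = (u' + v)/(1 + u'v/c²) successively, working outward toward the storage ring.
Start: velocity of the ion relative to the storage ring = 0.3360c.
Compose with the emitted fragment (u' = 0.968 in the ion frame): u_1 = (0.968 + 0.336) / (1 + 0.968·0.336) = 1.3040/1.3252 = 0.9840.
Compose with the daughter nucleus (u' = 0.592 in the emitted fragment frame): u_2 = (0.592 + 0.984) / (1 + 0.592·0.984) = 1.5760/1.5825 = 0.9959.

0.996c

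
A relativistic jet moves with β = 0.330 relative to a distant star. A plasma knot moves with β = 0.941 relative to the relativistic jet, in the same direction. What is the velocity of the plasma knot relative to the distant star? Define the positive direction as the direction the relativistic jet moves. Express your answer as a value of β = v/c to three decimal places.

β = 0.970

With v = 0.330 and u' = 0.941 (in units of c),
u = (u' + v)/(1 + u'v/c²):
u = (0.941 + 0.330) / (1 + 0.941·0.330) = 1.2710/1.3105 = 0.9698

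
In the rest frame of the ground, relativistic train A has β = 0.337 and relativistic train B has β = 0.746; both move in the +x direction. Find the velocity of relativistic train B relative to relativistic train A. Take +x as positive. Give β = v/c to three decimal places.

β = +0.546

β_A = 0.337, β_B = 0.746.
Transform to A's frame with the inverse velocity-addition law: u' = (u − v)/(1 − uv/c²), taking u = β_B and v = β_A.
u' = (0.746 − 0.337) / (1 − (0.337)(0.746)) = 0.4090/0.7486 = 0.5464.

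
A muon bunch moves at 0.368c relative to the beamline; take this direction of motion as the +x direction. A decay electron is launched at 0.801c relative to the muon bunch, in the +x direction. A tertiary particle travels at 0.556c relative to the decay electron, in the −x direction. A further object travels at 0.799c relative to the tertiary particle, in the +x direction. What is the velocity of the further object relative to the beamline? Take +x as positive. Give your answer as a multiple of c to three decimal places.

Apply u = (u' + v)/(1 + u'v/c²) successively, working outward toward the beamline.
Start: velocity of the muon bunch relative to the beamline = 0.3680c.
Compose with the decay electron (u' = 0.801 in the muon bunch frame): u_1 = (0.801 + 0.368) / (1 + 0.801·0.368) = 1.1690/1.2948 = 0.9029.
Compose with the tertiary particle (u' = -0.556 in the decay electron frame): u_2 = (-0.556 + 0.903) / (1 + (-0.556)·0.903) = 0.3469/0.4980 = 0.6965.
Compose with the further object (u' = 0.799 in the tertiary particle frame): u_3 = (0.799 + 0.697) / (1 + 0.799·0.697) = 1.4955/1.5565 = 0.9608.

+0.961c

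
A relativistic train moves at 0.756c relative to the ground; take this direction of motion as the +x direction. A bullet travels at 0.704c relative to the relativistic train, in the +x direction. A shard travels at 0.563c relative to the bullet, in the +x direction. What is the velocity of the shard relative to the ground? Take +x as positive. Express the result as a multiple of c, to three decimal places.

0.987c

Apply u = (u' + v)/(1 + u'v/c²) successively, working outward toward the ground.
Start: velocity of the relativistic train relative to the ground = 0.7560c.
Compose with the bullet (u' = 0.704 in the relativistic train frame): u_1 = (0.704 + 0.756) / (1 + 0.704·0.756) = 1.4600/1.5322 = 0.9529.
Compose with the shard (u' = 0.563 in the bullet frame): u_2 = (0.563 + 0.953) / (1 + 0.563·0.953) = 1.5159/1.5365 = 0.9866.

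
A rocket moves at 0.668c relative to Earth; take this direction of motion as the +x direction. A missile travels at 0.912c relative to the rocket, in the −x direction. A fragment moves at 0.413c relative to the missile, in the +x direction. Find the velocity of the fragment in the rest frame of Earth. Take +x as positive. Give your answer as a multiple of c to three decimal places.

Apply u = (u' + v)/(1 + u'v/c²) successively, working outward toward Earth.
Start: velocity of the rocket relative to Earth = 0.6680c.
Compose with the missile (u' = -0.912 in the rocket frame): u_1 = (-0.912 + 0.668) / (1 + (-0.912)·0.668) = -0.2440/0.3908 = -0.6244.
Compose with the fragment (u' = 0.413 in the missile frame): u_2 = (0.413 + (-0.624)) / (1 + 0.413·(-0.624)) = -0.2114/0.7421 = -0.2848.

-0.285c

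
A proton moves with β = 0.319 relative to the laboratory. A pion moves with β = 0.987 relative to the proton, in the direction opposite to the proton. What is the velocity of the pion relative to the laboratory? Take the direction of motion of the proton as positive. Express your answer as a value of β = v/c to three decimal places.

β = -0.975

With v = 0.319 and u' = -0.987 (in units of c),
u = (u' + v)/(1 + u'v/c²):
u = (-0.987 + 0.319) / (1 + (-0.987)·0.319) = -0.6680/0.6851 = -0.9750
(Galilean addition would give -0.668c.)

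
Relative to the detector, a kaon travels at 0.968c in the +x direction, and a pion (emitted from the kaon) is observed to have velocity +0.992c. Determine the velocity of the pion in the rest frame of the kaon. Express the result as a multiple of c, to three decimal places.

+0.604c

Invert the composition law: u' = (u − v)/(1 − uv/c²).
u' = (0.992 − 0.968) / (1 − (0.992)(0.968)) = 0.0240/0.0397 = 0.6039.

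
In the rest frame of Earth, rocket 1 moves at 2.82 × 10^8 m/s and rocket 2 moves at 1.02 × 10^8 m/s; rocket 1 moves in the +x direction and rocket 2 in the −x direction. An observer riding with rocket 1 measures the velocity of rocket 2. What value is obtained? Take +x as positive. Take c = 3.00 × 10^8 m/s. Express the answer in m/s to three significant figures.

β_A = 0.940, β_B = -0.340 (dividing each by c = 3.00 × 10^8 m/s).
Transform to A's frame with the inverse velocity-addition law: u' = (u − v)/(1 − uv/c²), taking u = β_B and v = β_A.
u' = (-0.340 − 0.940) / (1 − (0.940)(-0.340)) = -1.2800/1.3196 = -0.9700.
u' = -0.9700 × 3.00 × 10^8 m/s.

-2.91 × 10^8 m/s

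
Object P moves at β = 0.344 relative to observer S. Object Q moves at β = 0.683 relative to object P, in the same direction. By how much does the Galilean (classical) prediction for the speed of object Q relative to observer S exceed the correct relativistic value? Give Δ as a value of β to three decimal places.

Galilean: u_cl = 0.683 + 0.344 = 1.0270.
Relativistic: u_rel = (0.683 + 0.344) / (1 + 0.683·0.344) = 1.0270/1.2350 = 0.8316.
Δ = 1.0270 − 0.8316 = 0.1954.
(The classical prediction exceeds c; the relativistic result does not.)

Δ = 0.195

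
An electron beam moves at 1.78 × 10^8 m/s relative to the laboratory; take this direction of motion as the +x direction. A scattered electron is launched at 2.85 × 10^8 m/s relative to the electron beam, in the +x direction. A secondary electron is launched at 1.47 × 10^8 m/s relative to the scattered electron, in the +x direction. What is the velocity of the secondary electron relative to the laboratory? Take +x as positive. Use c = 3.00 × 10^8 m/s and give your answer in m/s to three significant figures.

Apply u = (u' + v)/(1 + u'v/c²) successively, working outward toward the laboratory.
(Dividing each given speed by c = 3.00 × 10^8 m/s to work in units of c.)
Start: velocity of the electron beam relative to the laboratory = 0.5933c.
Compose with the scattered electron (u' = 0.950 in the electron beam frame): u_1 = (0.950 + 0.593) / (1 + 0.950·0.593) = 1.5433/1.5637 = 0.9870.
Compose with the secondary electron (u' = 0.490 in the scattered electron frame): u_2 = (0.490 + 0.987) / (1 + 0.490·0.987) = 1.4770/1.4836 = 0.9955.
So u = 0.9955 × 3.00 × 10^8 m/s.

2.99 × 10^8 m/s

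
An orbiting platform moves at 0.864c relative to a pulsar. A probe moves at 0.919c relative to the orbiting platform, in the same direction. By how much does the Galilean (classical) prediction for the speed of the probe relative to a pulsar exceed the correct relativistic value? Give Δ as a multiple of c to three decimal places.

Galilean: u_cl = 0.919 + 0.864 = 1.7830.
Relativistic: u_rel = (0.919 + 0.864) / (1 + 0.919·0.864) = 1.7830/1.7940 = 0.9939.
Δ = 1.7830 − 0.9939 = 0.7891.
(The classical prediction exceeds c; the relativistic result does not.)

Δ = 0.789c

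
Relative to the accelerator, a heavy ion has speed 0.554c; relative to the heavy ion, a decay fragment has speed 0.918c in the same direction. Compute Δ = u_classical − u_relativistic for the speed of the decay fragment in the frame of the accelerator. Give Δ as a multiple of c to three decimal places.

Galilean: u_cl = 0.918 + 0.554 = 1.4720.
Relativistic: u_rel = (0.918 + 0.554) / (1 + 0.918·0.554) = 1.4720/1.5086 = 0.9758.
Δ = 1.4720 − 0.9758 = 0.4962.
(The classical prediction exceeds c; the relativistic result does not.)

Δ = 0.496c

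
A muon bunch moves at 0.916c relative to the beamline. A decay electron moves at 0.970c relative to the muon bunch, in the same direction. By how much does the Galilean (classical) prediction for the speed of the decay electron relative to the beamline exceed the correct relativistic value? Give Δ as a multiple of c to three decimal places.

Galilean: u_cl = 0.970 + 0.916 = 1.8860.
Relativistic: u_rel = (0.970 + 0.916) / (1 + 0.970·0.916) = 1.8860/1.8885 = 0.9987.
Δ = 1.8860 − 0.9987 = 0.8873.
(The classical prediction exceeds c; the relativistic result does not.)

Δ = 0.887c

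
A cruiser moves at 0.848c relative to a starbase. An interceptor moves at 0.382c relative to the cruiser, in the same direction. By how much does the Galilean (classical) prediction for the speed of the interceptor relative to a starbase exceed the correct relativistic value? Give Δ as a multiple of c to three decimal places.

Galilean: u_cl = 0.382 + 0.848 = 1.2300.
Relativistic: u_rel = (0.382 + 0.848) / (1 + 0.382·0.848) = 1.2300/1.3239 = 0.9290.
Δ = 1.2300 − 0.9290 = 0.3010.
(The classical prediction exceeds c; the relativistic result does not.)

Δ = 0.301c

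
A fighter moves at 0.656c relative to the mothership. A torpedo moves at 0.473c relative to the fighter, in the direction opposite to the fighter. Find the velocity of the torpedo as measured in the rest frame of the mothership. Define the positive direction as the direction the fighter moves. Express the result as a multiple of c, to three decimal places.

+0.265c

With v = 0.656 and u' = -0.473 (in units of c),
u = (u' + v)/(1 + u'v/c²):
u = (-0.473 + 0.656) / (1 + (-0.473)·0.656) = 0.1830/0.6897 = 0.2653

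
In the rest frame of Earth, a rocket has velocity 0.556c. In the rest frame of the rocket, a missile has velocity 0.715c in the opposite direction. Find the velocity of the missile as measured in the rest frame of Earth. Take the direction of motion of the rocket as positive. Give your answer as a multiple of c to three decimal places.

-0.264c

With v = 0.556 and u' = -0.715 (in units of c),
u = (u' + v)/(1 + u'v/c²):
u = (-0.715 + 0.556) / (1 + (-0.715)·0.556) = -0.1590/0.6025 = -0.2639
(Galilean addition would give -0.159c.)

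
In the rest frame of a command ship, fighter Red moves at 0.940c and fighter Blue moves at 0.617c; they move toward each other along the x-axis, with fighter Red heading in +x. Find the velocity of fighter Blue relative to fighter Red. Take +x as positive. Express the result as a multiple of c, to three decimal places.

β_A = 0.940, β_B = -0.617.
Transform to A's frame with the inverse velocity-addition law: u' = (u − v)/(1 − uv/c²), taking u = β_B and v = β_A.
u' = (-0.617 − 0.940) / (1 − (0.940)(-0.617)) = -1.5570/1.5800 = -0.9855.

-0.985c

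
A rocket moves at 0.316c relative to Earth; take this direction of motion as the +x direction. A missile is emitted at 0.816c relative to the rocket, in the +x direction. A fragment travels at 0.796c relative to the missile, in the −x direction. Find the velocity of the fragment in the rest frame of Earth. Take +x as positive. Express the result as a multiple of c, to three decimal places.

+0.366c

Apply u = (u' + v)/(1 + u'v/c²) successively, working outward toward Earth.
Start: velocity of the rocket relative to Earth = 0.3160c.
Compose with the missile (u' = 0.816 in the rocket frame): u_1 = (0.816 + 0.316) / (1 + 0.816·0.316) = 1.1320/1.2579 = 0.8999.
Compose with the fragment (u' = -0.796 in the missile frame): u_2 = (-0.796 + 0.900) / (1 + (-0.796)·0.900) = 0.1039/0.2836 = 0.3665.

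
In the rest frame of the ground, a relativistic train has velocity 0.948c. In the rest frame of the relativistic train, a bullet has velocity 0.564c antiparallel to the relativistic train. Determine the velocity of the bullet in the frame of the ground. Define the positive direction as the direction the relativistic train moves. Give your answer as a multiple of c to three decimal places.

+0.825c

With v = 0.948 and u' = -0.564 (in units of c),
u = (u' + v)/(1 + u'v/c²):
u = (-0.564 + 0.948) / (1 + (-0.564)·0.948) = 0.3840/0.4653 = 0.8252
(Galilean addition would give +0.384c.)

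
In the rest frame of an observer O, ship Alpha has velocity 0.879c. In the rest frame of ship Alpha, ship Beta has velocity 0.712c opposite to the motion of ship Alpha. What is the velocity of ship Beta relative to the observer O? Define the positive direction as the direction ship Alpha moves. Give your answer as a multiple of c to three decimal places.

+0.446c

With v = 0.879 and u' = -0.712 (in units of c),
u = (u' + v)/(1 + u'v/c²):
u = (-0.712 + 0.879) / (1 + (-0.712)·0.879) = 0.1670/0.3742 = 0.4463
(Galilean addition would give +0.167c.)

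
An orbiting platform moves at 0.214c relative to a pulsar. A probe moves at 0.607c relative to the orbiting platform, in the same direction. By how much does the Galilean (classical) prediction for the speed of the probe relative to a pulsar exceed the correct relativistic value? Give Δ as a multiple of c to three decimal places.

Galilean: u_cl = 0.607 + 0.214 = 0.8210.
Relativistic: u_rel = (0.607 + 0.214) / (1 + 0.607·0.214) = 0.8210/1.1299 = 0.7266.
Δ = 0.8210 − 0.7266 = 0.0944.

Δ = 0.094c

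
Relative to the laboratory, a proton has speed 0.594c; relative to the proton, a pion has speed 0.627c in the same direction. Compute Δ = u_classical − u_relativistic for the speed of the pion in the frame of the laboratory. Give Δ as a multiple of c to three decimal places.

Δ = 0.331c

Galilean: u_cl = 0.627 + 0.594 = 1.2210.
Relativistic: u_rel = (0.627 + 0.594) / (1 + 0.627·0.594) = 1.2210/1.3724 = 0.8897.
Δ = 1.2210 − 0.8897 = 0.3313.
(The classical prediction exceeds c; the relativistic result does not.)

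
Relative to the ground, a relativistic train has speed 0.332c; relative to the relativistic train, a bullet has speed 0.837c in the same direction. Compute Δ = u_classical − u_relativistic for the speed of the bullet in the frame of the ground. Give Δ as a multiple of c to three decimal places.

Δ = 0.254c

Galilean: u_cl = 0.837 + 0.332 = 1.1690.
Relativistic: u_rel = (0.837 + 0.332) / (1 + 0.837·0.332) = 1.1690/1.2779 = 0.9148.
Δ = 1.1690 − 0.9148 = 0.2542.
(The classical prediction exceeds c; the relativistic result does not.)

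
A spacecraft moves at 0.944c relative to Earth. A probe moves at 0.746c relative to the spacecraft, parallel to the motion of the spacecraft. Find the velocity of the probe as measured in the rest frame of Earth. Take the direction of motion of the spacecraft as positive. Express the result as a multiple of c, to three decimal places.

0.992c

With v = 0.944 and u' = 0.746 (in units of c),
u = (u' + v)/(1 + u'v/c²):
u = (0.746 + 0.944) / (1 + 0.746·0.944) = 1.6900/1.7042 = 0.9917
(Galilean addition would give +1.690c, exceeding c.)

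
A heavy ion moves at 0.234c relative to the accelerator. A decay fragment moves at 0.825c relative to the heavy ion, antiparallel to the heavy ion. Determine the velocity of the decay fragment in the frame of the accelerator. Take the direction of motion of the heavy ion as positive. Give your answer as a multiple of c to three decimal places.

With v = 0.234 and u' = -0.825 (in units of c),
u = (u' + v)/(1 + u'v/c²):
u = (-0.825 + 0.234) / (1 + (-0.825)·0.234) = -0.5910/0.8069 = -0.7324
(Galilean addition would give -0.591c.)

-0.732c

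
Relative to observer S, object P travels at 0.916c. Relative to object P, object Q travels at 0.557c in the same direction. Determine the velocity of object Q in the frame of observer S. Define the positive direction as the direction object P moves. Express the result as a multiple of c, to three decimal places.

0.975c

With v = 0.916 and u' = 0.557 (in units of c),
u = (u' + v)/(1 + u'v/c²):
u = (0.557 + 0.916) / (1 + 0.557·0.916) = 1.4730/1.5102 = 0.9754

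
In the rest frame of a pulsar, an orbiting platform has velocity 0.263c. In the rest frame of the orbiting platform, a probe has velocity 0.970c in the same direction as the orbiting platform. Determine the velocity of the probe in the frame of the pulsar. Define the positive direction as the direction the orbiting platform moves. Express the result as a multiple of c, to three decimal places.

0.982c

With v = 0.263 and u' = 0.970 (in units of c),
u = (u' + v)/(1 + u'v/c²):
u = (0.970 + 0.263) / (1 + 0.970·0.263) = 1.2330/1.2551 = 0.9824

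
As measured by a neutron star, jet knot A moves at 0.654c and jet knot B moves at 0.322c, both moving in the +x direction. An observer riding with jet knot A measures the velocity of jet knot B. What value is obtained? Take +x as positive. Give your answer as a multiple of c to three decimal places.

-0.421c

β_A = 0.654, β_B = 0.322.
Transform to A's frame with the inverse velocity-addition law: u' = (u − v)/(1 − uv/c²), taking u = β_B and v = β_A.
u' = (0.322 − 0.654) / (1 − (0.654)(0.322)) = -0.3320/0.7894 = -0.4206.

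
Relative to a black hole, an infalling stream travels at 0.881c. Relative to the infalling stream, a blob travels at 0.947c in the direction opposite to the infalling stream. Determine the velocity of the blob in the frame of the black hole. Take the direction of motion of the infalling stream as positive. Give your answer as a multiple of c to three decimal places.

With v = 0.881 and u' = -0.947 (in units of c),
u = (u' + v)/(1 + u'v/c²):
u = (-0.947 + 0.881) / (1 + (-0.947)·0.881) = -0.0660/0.1657 = -0.3983

-0.398c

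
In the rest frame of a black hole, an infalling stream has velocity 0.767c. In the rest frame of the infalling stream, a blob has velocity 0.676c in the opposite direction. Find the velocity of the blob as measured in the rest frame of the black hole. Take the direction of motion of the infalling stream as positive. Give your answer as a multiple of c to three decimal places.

With v = 0.767 and u' = -0.676 (in units of c),
u = (u' + v)/(1 + u'v/c²):
u = (-0.676 + 0.767) / (1 + (-0.676)·0.767) = 0.0910/0.4815 = 0.1890
(Galilean addition would give +0.091c.)

+0.189c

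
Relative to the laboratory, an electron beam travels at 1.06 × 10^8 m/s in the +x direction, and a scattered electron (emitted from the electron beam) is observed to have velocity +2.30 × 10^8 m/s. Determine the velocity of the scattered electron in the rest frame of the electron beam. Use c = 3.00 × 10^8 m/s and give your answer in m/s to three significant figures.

+1.70 × 10^8 m/s

v = 0.353c, u = 0.767c.
Invert the composition law: u' = (u − v)/(1 − uv/c²).
u' = (0.767 − 0.353) / (1 − (0.767)(0.353)) = 0.4133/0.7291 = 0.5669.
u' = 0.5669 × 3.00 × 10^8 m/s.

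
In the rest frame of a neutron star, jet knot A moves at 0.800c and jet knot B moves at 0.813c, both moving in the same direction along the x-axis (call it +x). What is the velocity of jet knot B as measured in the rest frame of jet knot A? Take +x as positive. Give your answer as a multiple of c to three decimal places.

+0.037c

β_A = 0.800, β_B = 0.813.
Transform to A's frame with the inverse velocity-addition law: u' = (u − v)/(1 − uv/c²), taking u = β_B and v = β_A.
u' = (0.813 − 0.800) / (1 − (0.800)(0.813)) = 0.0130/0.3496 = 0.0372.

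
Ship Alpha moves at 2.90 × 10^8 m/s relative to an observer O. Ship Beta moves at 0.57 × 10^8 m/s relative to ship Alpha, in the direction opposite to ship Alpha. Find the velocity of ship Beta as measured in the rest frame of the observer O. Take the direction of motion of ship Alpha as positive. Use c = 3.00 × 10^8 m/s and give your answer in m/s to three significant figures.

In units of c (dividing by 3.00 × 10^8 m/s): v = 0.967, u' = -0.190.
u = (u' + v)/(1 + u'v/c²):
u = (-0.190 + 0.967) / (1 + (-0.190)·0.967) = 0.7767/0.8163 = 0.9514
Converting back: u = 0.9514 × 3.00 × 10^8 m/s.

+2.85 × 10^8 m/s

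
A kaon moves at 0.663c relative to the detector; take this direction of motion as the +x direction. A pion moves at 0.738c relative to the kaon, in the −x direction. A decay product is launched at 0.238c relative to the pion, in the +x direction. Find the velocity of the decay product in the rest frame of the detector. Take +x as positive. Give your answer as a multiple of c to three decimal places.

Apply u = (u' + v)/(1 + u'v/c²) successively, working outward toward the detector.
Start: velocity of the kaon relative to the detector = 0.6630c.
Compose with the pion (u' = -0.738 in the kaon frame): u_1 = (-0.738 + 0.663) / (1 + (-0.738)·0.663) = -0.0750/0.5107 = -0.1469.
Compose with the decay product (u' = 0.238 in the pion frame): u_2 = (0.238 + (-0.147)) / (1 + 0.238·(-0.147)) = 0.0911/0.9650 = 0.0944.

+0.094c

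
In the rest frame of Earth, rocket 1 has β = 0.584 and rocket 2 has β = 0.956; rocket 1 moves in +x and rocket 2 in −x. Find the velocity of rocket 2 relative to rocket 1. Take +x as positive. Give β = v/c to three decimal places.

β_A = 0.584, β_B = -0.956.
Transform to A's frame with the inverse velocity-addition law: u' = (u − v)/(1 − uv/c²), taking u = β_B and v = β_A.
u' = (-0.956 − 0.584) / (1 − (0.584)(-0.956)) = -1.5400/1.5583 = -0.9883.

β = -0.988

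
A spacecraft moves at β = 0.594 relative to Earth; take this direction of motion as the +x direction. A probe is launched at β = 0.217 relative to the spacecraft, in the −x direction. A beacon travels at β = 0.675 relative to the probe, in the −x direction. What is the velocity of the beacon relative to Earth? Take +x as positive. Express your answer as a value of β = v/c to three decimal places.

Apply u = (u' + v)/(1 + u'v/c²) successively, working outward toward Earth.
Start: velocity of the spacecraft relative to Earth = 0.5940c.
Compose with the probe (u' = -0.217 in the spacecraft frame): u_1 = (-0.217 + 0.594) / (1 + (-0.217)·0.594) = 0.3770/0.8711 = 0.4328.
Compose with the beacon (u' = -0.675 in the probe frame): u_2 = (-0.675 + 0.433) / (1 + (-0.675)·0.433) = -0.2422/0.7079 = -0.3422.

β = -0.342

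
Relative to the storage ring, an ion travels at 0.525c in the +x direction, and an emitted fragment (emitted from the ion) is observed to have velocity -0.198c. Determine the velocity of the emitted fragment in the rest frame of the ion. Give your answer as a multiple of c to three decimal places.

-0.655c

Invert the composition law: u' = (u − v)/(1 − uv/c²).
u' = (-0.198 − 0.525) / (1 − (-0.198)(0.525)) = -0.7230/1.1039 = -0.6549.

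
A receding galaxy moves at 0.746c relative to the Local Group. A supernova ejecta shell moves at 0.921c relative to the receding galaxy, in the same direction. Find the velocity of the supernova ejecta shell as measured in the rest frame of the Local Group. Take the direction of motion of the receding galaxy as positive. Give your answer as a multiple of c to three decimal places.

With v = 0.746 and u' = 0.921 (in units of c),
u = (u' + v)/(1 + u'v/c²):
u = (0.921 + 0.746) / (1 + 0.921·0.746) = 1.6670/1.6871 = 0.9881

0.988c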